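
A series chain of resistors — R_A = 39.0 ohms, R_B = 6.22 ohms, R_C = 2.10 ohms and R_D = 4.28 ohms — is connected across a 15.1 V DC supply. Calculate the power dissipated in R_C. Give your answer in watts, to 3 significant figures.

0.180 W

Every series element carries the same I. Get I from the total resistance, then P = I² × R_C.
R_total = 39.0 + 6.22 + 2.10 + 4.28 = 51.60 Ω
I = V / R_total = 15.1 / 51.60 = 0.2926 A
P_R_C = I² × R_C = (0.2926)² × 2.10 = 0.1798 W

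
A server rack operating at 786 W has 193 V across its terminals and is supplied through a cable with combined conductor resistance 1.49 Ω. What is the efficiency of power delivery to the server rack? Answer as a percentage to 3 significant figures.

97.0 %

I = P / V = 786 / 193 = 4.073 A through the cable.
P_line = I² R_line = (4.073)² × 1.49 = 24.71 W
P_source = P_load + P_line = 786.0 + 24.71 = 810.7 W
η = P_load / P_source = 786.0 / 810.7 = 0.9695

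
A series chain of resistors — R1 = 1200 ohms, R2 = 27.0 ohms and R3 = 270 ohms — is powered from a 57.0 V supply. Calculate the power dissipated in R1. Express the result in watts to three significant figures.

1.74 W

The current is common to all series resistors; compute it, then apply P = I²R for the target.
R_total = 1200 + 27.0 + 270 = 1497 Ω
I = V / R_total = 57.0 / 1497 = 0.03808 A
P_R1 = I² × R1 = (0.03808)² × 1200 = 1.740 W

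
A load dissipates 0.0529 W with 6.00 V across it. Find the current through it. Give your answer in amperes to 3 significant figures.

Rearranging the power relation for the two known quantities gives I = P / V.
I = 0.0529 / 6.00 = 0.008817 A

0.00882 A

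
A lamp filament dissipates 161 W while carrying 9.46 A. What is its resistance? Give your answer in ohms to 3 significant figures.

1.80 Ω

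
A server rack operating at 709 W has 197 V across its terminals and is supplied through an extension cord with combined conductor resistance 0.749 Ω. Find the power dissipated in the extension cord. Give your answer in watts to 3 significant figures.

9.70 W

The extension cord is a series resistance carrying the load current; its dissipation is I²R_line.
I = P / V = 709 / 197 = 3.599 A through the extension cord.
P_line = I² R_line = (3.599)² × 0.749 = 9.702 W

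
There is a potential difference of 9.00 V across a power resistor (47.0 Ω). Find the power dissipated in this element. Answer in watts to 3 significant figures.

With V across and R both known, P = V²/R gives the dissipation directly.
P = (9.00 V)² / 47.0 Ω = 1.723 W

1.72 W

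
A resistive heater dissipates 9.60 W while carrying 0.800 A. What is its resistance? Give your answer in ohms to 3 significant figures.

15.0 Ω

From P = V I = I²R = V²/R, with the two given quantities we get R = P / I².
R = 9.60 / (0.8000)² = 15.00 Ω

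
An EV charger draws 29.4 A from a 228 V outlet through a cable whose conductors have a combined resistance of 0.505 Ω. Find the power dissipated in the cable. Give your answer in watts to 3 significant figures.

The cable and load are in series, so the same current flows in both; the loss is I²R_line.
The cable carries the full 29.4 A.
P_line = I² R_line = (29.40)² × 0.505 = 436.5 W

437 W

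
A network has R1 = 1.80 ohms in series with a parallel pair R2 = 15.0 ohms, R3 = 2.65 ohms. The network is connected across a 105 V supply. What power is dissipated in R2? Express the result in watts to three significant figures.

First combine the parallel branches into one equivalent R_p, then R1 + R_p is a series pair.
R_p = (15.0×2.65)/(15.0+2.65) = 2.252 Ω
R_total = 1.80 + 2.252 = 4.052 Ω
I = V / R_total = 105 / 4.052 = 25.91 A
Voltage across the parallel pair: V_p = I × R_p = 25.91 × 2.252 = 58.36 V
R2 is across V_p, so use P = V²/R for that branch.
P_R2 = (58.36)² / 15.0 = 227.0 W

227 W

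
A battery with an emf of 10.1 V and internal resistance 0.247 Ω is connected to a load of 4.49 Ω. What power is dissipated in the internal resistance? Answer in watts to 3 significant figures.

Internal loss is I²r, with I set by the total series resistance r+R.
I = ε / (r + R) = 10.1 / (0.247 + 4.49) = 2.132 A
P_int = I² r = (2.132)² × 0.247 = 1.123 W

1.12 W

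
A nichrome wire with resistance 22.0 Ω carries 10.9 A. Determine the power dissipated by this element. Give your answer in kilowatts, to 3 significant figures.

2.61 kW

The current through and the resistance of the element are both given; use P = I²R.
P = (10.90 A)² × 22.0 Ω = 2614 W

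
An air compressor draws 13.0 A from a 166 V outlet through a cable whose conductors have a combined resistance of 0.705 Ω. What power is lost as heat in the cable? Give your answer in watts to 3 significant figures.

119 W

The cable and load are in series, so the same current flows in both; the loss is I²R_line.
The cable carries the full 13.0 A.
P_line = I² R_line = (13.00)² × 0.705 = 119.1 W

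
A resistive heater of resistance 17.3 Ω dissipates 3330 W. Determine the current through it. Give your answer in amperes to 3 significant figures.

13.9 A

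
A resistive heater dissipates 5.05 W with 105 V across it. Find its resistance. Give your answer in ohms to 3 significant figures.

2180 Ω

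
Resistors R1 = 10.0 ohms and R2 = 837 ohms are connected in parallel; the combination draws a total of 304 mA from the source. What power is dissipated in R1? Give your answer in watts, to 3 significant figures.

Only the total current is stated, so first find the parallel equivalent to get the voltage across the combination.
1/R_eq = 1/10.0 + 1/837 ⇒ R_eq = 9.882 Ω
V = I_total × R_eq = 0.3040 × 9.882 = 3.004 V
P_R1 = V² / R1 = (3.004)² / 10.0 = 0.9025 W

0.902 W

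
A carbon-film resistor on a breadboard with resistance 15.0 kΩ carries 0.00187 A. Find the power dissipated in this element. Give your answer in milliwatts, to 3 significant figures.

52.5 mW

Knowing I and R, the power is just I²R — no need to find V first.
P = (0.001870 A)² × 15000 Ω = 0.05245 W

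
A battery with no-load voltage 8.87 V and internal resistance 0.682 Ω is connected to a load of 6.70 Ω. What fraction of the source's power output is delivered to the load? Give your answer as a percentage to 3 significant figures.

90.8 %

η = P_load/(P_load+P_int) = I²R/(I²R+I²r) = R/(R+r) — the I² cancels for series elements.
η = R / (R + r) = 6.70 / (6.70 + 0.682) = 0.9076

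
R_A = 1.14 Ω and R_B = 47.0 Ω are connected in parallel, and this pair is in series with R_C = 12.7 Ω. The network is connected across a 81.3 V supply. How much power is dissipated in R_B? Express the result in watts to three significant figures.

First find R_p for the parallel pair, then treat R_p + R_C as a series loop.
R_p = (1.14×47.0)/(1.14+47.0) = 1.113 Ω
R_total = R_p + 12.7 = 1.113 + 12.7 = 13.81 Ω
I = V / R_total = 81.3 / 13.81 = 5.886 A
Voltage across the parallel pair: V_p = I × R_p = 5.886 × 1.113 = 6.551 V
R_B sits across V_p; its power is V_p²/R.
P_R_B = (6.551)² / 47.0 = 0.9131 W

0.913 W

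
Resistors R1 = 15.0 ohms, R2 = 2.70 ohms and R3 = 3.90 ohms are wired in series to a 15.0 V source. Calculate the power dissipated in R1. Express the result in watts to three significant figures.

In a series string the same current flows through every resistor — find that current, then P = I²R for the one we want.
R_total = 15.0 + 2.70 + 3.90 = 21.60 Ω
I = V / R_total = 15.0 / 21.60 = 0.6944 A
P_R1 = I² × R1 = (0.6944)² × 15.0 = 7.234 W

7.23 W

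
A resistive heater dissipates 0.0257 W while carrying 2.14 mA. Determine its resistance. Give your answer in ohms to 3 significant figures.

5610 Ω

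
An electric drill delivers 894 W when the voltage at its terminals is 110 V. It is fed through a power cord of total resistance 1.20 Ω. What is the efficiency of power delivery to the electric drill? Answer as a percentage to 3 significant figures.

I = P / V = 894 / 110 = 8.127 A through the power cord.
P_line = I² R_line = (8.127)² × 1.20 = 79.26 W
P_source = P_load + P_line = 894.0 + 79.26 = 973.3 W
η = P_load / P_source = 894.0 / 973.3 = 0.9186

91.9 %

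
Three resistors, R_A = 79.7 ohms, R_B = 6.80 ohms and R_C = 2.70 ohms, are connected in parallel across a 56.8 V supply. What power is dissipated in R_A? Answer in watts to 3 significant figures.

Each parallel branch sees the full supply voltage, so P = V²/R applies directly to the target branch.
P_R_A = V² / R_A = (56.8)² / 79.7 Ω = 40.48 W

40.5 W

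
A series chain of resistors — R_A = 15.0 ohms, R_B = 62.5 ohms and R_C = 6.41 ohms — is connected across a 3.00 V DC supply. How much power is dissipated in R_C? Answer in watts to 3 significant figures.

0.00819 W

The current is common to all series resistors; compute it, then apply P = I²R for the target.
R_total = 15.0 + 62.5 + 6.41 = 83.91 Ω
I = V / R_total = 3.00 / 83.91 = 0.03575 A
P_R_C = I² × R_C = (0.03575)² × 6.41 = 0.008194 W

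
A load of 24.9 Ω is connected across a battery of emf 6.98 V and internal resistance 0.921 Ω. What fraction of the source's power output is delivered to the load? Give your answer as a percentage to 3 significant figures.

96.4 %

Efficiency is P_load / P_total. With a series r and R sharing the same I, P = I²R for each, so η = R/(R+r).
η = R / (R + r) = 24.9 / (24.9 + 0.921) = 0.9643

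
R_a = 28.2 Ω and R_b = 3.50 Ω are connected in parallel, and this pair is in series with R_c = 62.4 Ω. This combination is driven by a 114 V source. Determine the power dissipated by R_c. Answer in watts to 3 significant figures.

189 W

Reduce the parallel combination to a single R_p; the circuit then becomes R_p in series with the remaining resistor.
R_p = (28.2×3.50)/(28.2+3.50) = 3.114 Ω
R_total = R_p + 62.4 = 3.114 + 62.4 = 65.51 Ω
I = V / R_total = 114 / 65.51 = 1.740 A
R_c carries the full series current, so P = I²R.
P_R_c = (1.740)² × 62.4 = 188.9 W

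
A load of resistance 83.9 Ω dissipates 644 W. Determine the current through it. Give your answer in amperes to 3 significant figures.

2.77 A

Rearranging the power relation for the two known quantities gives I = √(P / R).
I = √(644 / 83.9) = 2.771 A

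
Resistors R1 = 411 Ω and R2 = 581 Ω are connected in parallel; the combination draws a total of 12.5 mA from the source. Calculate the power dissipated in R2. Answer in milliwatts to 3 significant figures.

15.6 mW

We need the common branch voltage; get it from I_total × R_eq, then P = V²/R for the branch.
1/R_eq = 1/411 + 1/581 ⇒ R_eq = 240.7 Ω
V = I_total × R_eq = 0.01250 × 240.7 = 3.009 V
P_R2 = V² / R2 = (3.009)² / 581 = 0.01558 W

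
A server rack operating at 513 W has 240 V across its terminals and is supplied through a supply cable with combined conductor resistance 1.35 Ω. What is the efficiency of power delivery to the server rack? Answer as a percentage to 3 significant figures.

I = P / V = 513 / 240 = 2.138 A through the supply cable.
P_line = I² R_line = (2.138)² × 1.35 = 6.168 W
P_source = P_load + P_line = 513.0 + 6.168 = 519.2 W
η = P_load / P_source = 513.0 / 519.2 = 0.9881

98.8 %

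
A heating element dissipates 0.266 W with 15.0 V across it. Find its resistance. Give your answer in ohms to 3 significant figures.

846 Ω

The two known quantities fix the third via R = V² / P.
R = (15.0)² / 0.266 = 845.9 Ω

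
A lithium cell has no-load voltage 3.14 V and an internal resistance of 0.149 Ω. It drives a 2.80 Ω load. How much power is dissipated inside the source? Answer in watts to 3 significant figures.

r is in series with the load, so it carries the full circuit current — the loss in it is I²r.
I = ε / (r + R) = 3.14 / (0.149 + 2.80) = 1.065 A
P_int = I² r = (1.065)² × 0.149 = 0.1689 W

0.169 W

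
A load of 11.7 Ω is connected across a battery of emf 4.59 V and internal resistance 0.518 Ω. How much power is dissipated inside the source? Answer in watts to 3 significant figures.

The source's internal resistance is just another series element carrying I; its dissipation is I²r.
I = ε / (r + R) = 4.59 / (0.518 + 11.7) = 0.3757 A
P_int = I² r = (0.3757)² × 0.518 = 0.07311 W

0.0731 W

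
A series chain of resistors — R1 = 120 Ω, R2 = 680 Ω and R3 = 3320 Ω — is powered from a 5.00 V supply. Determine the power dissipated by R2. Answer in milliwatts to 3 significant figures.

1.00 mW

In a series string the same current flows through every resistor — find that current, then P = I²R for the one we want.
R_total = 120 + 680 + 3320 = 4120 Ω
I = V / R_total = 5.00 / 4120 = 0.001214 A
P_R2 = I² × R2 = (0.001214)² × 680 = 0.001002 W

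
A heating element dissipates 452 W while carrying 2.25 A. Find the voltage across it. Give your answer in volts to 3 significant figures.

201 V

From P = V I = I²R = V²/R, with the two given quantities we get V = P / I.
V = 452 / 2.250 = 200.9 V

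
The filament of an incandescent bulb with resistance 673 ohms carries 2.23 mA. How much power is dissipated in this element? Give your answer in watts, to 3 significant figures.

0.00335 W

Current and resistance are given, so P = I²R is the direct form.
P = (0.002230 A)² × 673 Ω = 0.003347 W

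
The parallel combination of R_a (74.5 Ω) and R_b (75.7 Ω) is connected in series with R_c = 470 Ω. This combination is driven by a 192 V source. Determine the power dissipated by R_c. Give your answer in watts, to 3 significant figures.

67.3 W

Collapse the R_a‖R_b pair into one equivalent R_p; then R_p and R_c form a series string.
R_p = (74.5×75.7)/(74.5+75.7) = 37.55 Ω
R_total = R_p + 470 = 37.55 + 470 = 507.5 Ω
I = V / R_total = 192 / 507.5 = 0.3783 A
R_c carries the full series current, so P = I²R.
P_R_c = (0.3783)² × 470 = 67.26 W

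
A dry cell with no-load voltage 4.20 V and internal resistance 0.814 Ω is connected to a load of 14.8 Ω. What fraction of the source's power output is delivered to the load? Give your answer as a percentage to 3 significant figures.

94.8 %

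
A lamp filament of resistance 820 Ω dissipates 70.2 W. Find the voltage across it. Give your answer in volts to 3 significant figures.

240 V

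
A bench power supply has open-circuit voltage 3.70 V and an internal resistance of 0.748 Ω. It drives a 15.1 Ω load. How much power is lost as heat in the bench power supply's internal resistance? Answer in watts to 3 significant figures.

0.0408 W

The internal resistance carries the same current as the load; P_int = I²r.
I = ε / (r + R) = 3.70 / (0.748 + 15.1) = 0.2335 A
P_int = I² r = (0.2335)² × 0.748 = 0.04077 W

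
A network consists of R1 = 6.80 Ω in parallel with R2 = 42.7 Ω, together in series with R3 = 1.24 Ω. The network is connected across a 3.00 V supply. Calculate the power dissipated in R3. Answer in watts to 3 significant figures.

Combine R1 and R2 into their parallel equivalent first, reducing the network to two series resistors.
R_p = (6.80×42.7)/(6.80+42.7) = 5.866 Ω
R_total = R_p + 1.24 = 5.866 + 1.24 = 7.106 Ω
I = V / R_total = 3.00 / 7.106 = 0.4222 A
R3 is the series element, so its power is I²R.
P_R3 = (0.4222)² × 1.24 = 0.2210 W

0.221 W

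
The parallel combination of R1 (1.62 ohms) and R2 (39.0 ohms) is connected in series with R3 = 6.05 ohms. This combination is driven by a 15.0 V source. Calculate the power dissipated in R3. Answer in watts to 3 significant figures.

Reduce the parallel combination to a single R_p; the circuit then becomes R_p in series with the remaining resistor.
R_p = (1.62×39.0)/(1.62+39.0) = 1.555 Ω
R_total = R_p + 6.05 = 1.555 + 6.05 = 7.605 Ω
I = V / R_total = 15.0 / 7.605 = 1.972 A
R3 is the series element, so its power is I²R.
P_R3 = (1.972)² × 6.05 = 23.53 W

23.5 W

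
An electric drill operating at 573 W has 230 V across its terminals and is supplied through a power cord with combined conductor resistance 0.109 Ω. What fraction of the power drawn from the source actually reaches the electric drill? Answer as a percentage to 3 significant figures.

99.9 %

I = P / V = 573 / 230 = 2.491 A through the power cord.
P_line = I² R_line = (2.491)² × 0.109 = 0.6765 W
P_source = P_load + P_line = 573.0 + 0.6765 = 573.7 W
η = P_load / P_source = 573.0 / 573.7 = 0.9988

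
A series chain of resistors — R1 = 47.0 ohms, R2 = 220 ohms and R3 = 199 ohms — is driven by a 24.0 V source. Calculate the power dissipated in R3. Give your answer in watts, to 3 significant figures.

The current is common to all series resistors; compute it, then apply P = I²R for the target.
R_total = 47.0 + 220 + 199 = 466.0 Ω
I = V / R_total = 24.0 / 466.0 = 0.05150 A
P_R3 = I² × R3 = (0.05150)² × 199 = 0.5278 W

0.528 W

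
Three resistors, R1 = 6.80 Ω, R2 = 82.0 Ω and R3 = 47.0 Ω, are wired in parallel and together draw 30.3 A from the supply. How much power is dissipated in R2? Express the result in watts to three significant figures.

Parallel branches share V, not I — compute V via R_eq, then use V²/R for the target branch.
1/R_eq = 1/6.80 + 1/82.0 + 1/47.0 ⇒ R_eq = 5.539 Ω
V = I_total × R_eq = 30.30 × 5.539 = 167.8 V
P_R2 = V² / R2 = (167.8)² / 82.0 = 343.5 W

344 W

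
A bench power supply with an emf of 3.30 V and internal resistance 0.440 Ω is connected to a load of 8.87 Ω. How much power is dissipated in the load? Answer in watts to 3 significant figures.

With r and R in series, I = ε/(r+R); the load dissipates I²R.
I = ε / (r + R) = 3.30 / (0.440 + 8.87) = 0.3545 A
P_load = I² R = (0.3545)² × 8.87 = 1.114 W

1.11 W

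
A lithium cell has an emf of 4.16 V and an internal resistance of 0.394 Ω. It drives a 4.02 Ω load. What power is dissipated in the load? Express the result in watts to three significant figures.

With r and R in series, I = ε/(r+R); the load dissipates I²R.
I = ε / (r + R) = 4.16 / (0.394 + 4.02) = 0.9425 A
P_load = I² R = (0.9425)² × 4.02 = 3.571 W

3.57 W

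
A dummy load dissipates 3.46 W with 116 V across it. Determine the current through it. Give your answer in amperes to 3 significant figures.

The two known quantities fix the third via I = P / V.
I = 3.46 / 116 = 0.02983 A

0.0298 A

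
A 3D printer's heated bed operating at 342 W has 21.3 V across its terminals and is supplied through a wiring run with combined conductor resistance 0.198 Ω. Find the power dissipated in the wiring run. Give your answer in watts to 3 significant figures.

51.0 W

The wiring run and load are in series, so the same current flows in both; the loss is I²R_line.
I = P / V = 342 / 21.3 = 16.06 A through the wiring run.
P_line = I² R_line = (16.06)² × 0.198 = 51.05 W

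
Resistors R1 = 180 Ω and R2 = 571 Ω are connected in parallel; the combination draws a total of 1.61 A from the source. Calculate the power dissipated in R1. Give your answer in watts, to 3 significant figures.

Only the total current is stated, so first find the parallel equivalent to get the voltage across the combination.
1/R_eq = 1/180 + 1/571 ⇒ R_eq = 136.9 Ω
V = I_total × R_eq = 1.610 × 136.9 = 220.3 V
P_R1 = V² / R1 = (220.3)² / 180 = 269.7 W

270 W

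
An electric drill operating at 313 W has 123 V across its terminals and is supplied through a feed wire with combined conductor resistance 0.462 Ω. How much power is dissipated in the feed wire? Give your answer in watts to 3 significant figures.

2.99 W

Line loss is just I²R for the cable — we know both I and R_line directly.
I = P / V = 313 / 123 = 2.545 A through the feed wire.
P_line = I² R_line = (2.545)² × 0.462 = 2.992 W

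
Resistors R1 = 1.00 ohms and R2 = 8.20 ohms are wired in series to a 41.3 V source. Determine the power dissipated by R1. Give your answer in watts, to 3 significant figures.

Series elements share the same current, so find I first, then use P = I²R.
R_total = 1.00 + 8.20 = 9.200 Ω
I = V / R_total = 41.3 / 9.200 = 4.489 A
P_R1 = I² × R1 = (4.489)² × 1.00 = 20.15 W

20.2 W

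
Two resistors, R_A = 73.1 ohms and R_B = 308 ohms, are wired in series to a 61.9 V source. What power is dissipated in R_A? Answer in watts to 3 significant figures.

Series elements share the same current, so find I first, then use P = I²R.
R_total = 73.1 + 308 = 381.1 Ω
I = V / R_total = 61.9 / 381.1 = 0.1624 A
P_R_A = I² × R_A = (0.1624)² × 73.1 = 1.929 W

1.93 W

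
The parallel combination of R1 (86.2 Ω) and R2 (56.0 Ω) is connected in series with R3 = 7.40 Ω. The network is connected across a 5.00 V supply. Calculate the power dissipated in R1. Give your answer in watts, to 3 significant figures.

0.195 W

Collapse the R1‖R2 pair into one equivalent R_p; then R_p and R3 form a series string.
R_p = (86.2×56.0)/(86.2+56.0) = 33.95 Ω
R_total = R_p + 7.40 = 33.95 + 7.40 = 41.35 Ω
I = V / R_total = 5.00 / 41.35 = 0.1209 A
Voltage across the parallel pair: V_p = I × R_p = 0.1209 × 33.95 = 4.105 V
Use P = V²/R for R1 with V = V_p.
P_R1 = (4.105)² / 86.2 = 0.1955 W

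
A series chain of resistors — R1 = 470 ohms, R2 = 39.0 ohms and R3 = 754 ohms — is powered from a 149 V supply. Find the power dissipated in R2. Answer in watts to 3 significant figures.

0.543 W

Every series element carries the same I. Get I from the total resistance, then P = I² × R2.
R_total = 470 + 39.0 + 754 = 1263 Ω
I = V / R_total = 149 / 1263 = 0.1180 A
P_R2 = I² × R2 = (0.1180)² × 39.0 = 0.5428 W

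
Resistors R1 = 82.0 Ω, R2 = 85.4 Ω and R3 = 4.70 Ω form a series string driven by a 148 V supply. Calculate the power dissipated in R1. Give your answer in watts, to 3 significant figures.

Every series element carries the same I. Get I from the total resistance, then P = I² × R1.
R_total = 82.0 + 85.4 + 4.70 = 172.1 Ω
I = V / R_total = 148 / 172.1 = 0.8600 A
P_R1 = I² × R1 = (0.8600)² × 82.0 = 60.64 W

60.6 W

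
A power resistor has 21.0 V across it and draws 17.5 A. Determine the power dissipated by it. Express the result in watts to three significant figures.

Both the voltage across and the current through the element are known, so P = V I applies directly.
P = 21.0 V × 17.50 A = 367.5 W

368 W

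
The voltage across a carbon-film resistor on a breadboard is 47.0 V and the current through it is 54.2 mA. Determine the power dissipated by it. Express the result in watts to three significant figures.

2.55 W

With V and I both given, power follows immediately from P = V I.
P = 47.0 V × 0.05420 A = 2.547 W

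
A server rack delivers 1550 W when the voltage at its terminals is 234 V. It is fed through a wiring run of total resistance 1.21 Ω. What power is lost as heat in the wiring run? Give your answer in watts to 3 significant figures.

The wiring run is a series resistance carrying the load current; its dissipation is I²R_line.
I = P / V = 1550 / 234 = 6.624 A through the wiring run.
P_line = I² R_line = (6.624)² × 1.21 = 53.09 W

53.1 W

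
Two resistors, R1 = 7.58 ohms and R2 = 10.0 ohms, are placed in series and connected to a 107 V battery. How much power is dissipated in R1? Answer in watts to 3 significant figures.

In a series string the same current flows through every resistor — find that current, then P = I²R for the one we want.
R_total = 7.58 + 10.0 = 17.58 Ω
I = V / R_total = 107 / 17.58 = 6.086 A
P_R1 = I² × R1 = (6.086)² × 7.58 = 280.8 W

281 W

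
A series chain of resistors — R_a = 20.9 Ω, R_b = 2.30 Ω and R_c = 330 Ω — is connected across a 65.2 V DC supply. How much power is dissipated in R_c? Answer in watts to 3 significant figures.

11.2 W

Since the resistors are in series they all carry the loop current I = V/R_total; the power in any one is I²R.
R_total = 20.9 + 2.30 + 330 = 353.2 Ω
I = V / R_total = 65.2 / 353.2 = 0.1846 A
P_R_c = I² × R_c = (0.1846)² × 330 = 11.25 W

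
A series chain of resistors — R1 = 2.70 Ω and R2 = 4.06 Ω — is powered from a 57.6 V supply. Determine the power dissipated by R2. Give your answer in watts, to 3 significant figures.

Since the resistors are in series they all carry the loop current I = V/R_total; the power in any one is I²R.
R_total = 2.70 + 4.06 = 6.760 Ω
I = V / R_total = 57.6 / 6.760 = 8.521 A
P_R2 = I² × R2 = (8.521)² × 4.06 = 294.8 W

295 W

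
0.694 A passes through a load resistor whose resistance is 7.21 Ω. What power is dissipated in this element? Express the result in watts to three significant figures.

3.47 W

With I and R stated, P = I²R applies in one step.
P = (0.6940 A)² × 7.21 Ω = 3.473 W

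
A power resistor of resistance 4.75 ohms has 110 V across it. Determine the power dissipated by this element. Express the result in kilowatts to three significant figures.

V and R are stated; P = V²/R avoids computing the current.
P = (110 V)² / 4.75 Ω = 2547 W

2.55 kW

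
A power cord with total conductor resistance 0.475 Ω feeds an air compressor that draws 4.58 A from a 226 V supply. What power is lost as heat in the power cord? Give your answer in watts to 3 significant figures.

The power cord is a series resistance carrying the load current; its dissipation is I²R_line.
The power cord carries the full 4.58 A.
P_line = I² R_line = (4.580)² × 0.475 = 9.964 W

9.96 W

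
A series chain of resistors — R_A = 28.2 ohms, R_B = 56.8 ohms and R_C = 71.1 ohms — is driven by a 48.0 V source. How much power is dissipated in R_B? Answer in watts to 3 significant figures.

Since the resistors are in series they all carry the loop current I = V/R_total; the power in any one is I²R.
R_total = 28.2 + 56.8 + 71.1 = 156.1 Ω
I = V / R_total = 48.0 / 156.1 = 0.3075 A
P_R_B = I² × R_B = (0.3075)² × 56.8 = 5.371 W

5.37 W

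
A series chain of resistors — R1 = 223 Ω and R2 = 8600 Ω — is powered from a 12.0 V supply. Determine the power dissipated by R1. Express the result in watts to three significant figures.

In a series string the same current flows through every resistor — find that current, then P = I²R for the one we want.
R_total = 223 + 8600 = 8823 Ω
I = V / R_total = 12.0 / 8823 = 0.001360 A
P_R1 = I² × R1 = (0.001360)² × 223 = 0.0004125 W

0.000413 W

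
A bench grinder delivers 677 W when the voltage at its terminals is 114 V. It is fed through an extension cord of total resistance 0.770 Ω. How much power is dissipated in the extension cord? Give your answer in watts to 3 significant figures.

Line loss is just I²R for the cable — we know both I and R_line directly.
I = P / V = 677 / 114 = 5.939 A through the extension cord.
P_line = I² R_line = (5.939)² × 0.770 = 27.16 W

27.2 W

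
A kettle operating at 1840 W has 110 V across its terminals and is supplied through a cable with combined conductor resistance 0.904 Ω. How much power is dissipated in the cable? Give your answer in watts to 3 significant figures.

The cable is a series resistance carrying the load current; its dissipation is I²R_line.
I = P / V = 1840 / 110 = 16.73 A through the cable.
P_line = I² R_line = (16.73)² × 0.904 = 252.9 W

253 W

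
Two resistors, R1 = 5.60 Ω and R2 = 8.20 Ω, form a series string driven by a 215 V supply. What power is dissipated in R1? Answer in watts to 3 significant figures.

1360 W

Every series element carries the same I. Get I from the total resistance, then P = I² × R1.
R_total = 5.60 + 8.20 = 13.80 Ω
I = V / R_total = 215 / 13.80 = 15.58 A
P_R1 = I² × R1 = (15.58)² × 5.60 = 1359 W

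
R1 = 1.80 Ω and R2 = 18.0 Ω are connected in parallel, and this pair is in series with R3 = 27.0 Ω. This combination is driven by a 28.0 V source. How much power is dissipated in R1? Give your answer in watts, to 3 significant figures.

1.42 W

Collapse the R1‖R2 pair into one equivalent R_p; then R_p and R3 form a series string.
R_p = (1.80×18.0)/(1.80+18.0) = 1.636 Ω
R_total = R_p + 27.0 = 1.636 + 27.0 = 28.64 Ω
I = V / R_total = 28.0 / 28.64 = 0.9778 A
Voltage across the parallel pair: V_p = I × R_p = 0.9778 × 1.636 = 1.600 V
Use P = V²/R for R1 with V = V_p.
P_R1 = (1.600)² / 1.80 = 1.422 W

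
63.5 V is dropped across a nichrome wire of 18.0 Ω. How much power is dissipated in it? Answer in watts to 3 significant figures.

V and R are stated; P = V²/R avoids computing the current.
P = (63.5 V)² / 18.0 Ω = 224.0 W

224 W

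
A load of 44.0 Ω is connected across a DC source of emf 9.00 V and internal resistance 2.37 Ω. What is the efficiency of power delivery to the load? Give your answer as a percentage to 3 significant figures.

94.9 %

η = P_load/(P_load+P_int) = I²R/(I²R+I²r) = R/(R+r) — the I² cancels for series elements.
η = R / (R + r) = 44.0 / (44.0 + 2.37) = 0.9489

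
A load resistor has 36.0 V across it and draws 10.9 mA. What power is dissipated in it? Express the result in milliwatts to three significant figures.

392 mW

Since both terminal voltage and current are stated, P = V I gives the power in one step.
P = 36.0 V × 0.01090 A = 0.3924 W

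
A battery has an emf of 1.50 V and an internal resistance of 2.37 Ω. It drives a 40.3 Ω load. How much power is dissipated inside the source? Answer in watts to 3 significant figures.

r is in series with the load, so it carries the full circuit current — the loss in it is I²r.
I = ε / (r + R) = 1.50 / (2.37 + 40.3) = 0.03515 A
P_int = I² r = (0.03515)² × 2.37 = 0.002929 W

0.00293 W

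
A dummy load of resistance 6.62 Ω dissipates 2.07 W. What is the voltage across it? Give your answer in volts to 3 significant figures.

3.70 V

Rearranging the power relation for the two known quantities gives V = √(P R).
V = √(2.07 × 6.62) = 3.702 V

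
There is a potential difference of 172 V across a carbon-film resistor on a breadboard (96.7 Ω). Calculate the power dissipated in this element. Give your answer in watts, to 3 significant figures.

306 W

Voltage and resistance are given, so P = V²/R is the one-step route.
P = (172 V)² / 96.7 Ω = 305.9 W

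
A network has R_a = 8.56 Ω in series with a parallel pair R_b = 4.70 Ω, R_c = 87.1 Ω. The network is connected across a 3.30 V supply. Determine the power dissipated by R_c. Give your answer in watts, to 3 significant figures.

0.0147 W

Replace R_b and R_c with their parallel equivalent so the circuit becomes R_a in series with R_p.
R_p = (4.70×87.1)/(4.70+87.1) = 4.459 Ω
R_total = 8.56 + 4.459 = 13.02 Ω
I = V / R_total = 3.30 / 13.02 = 0.2535 A
Voltage across the parallel pair: V_p = I × R_p = 0.2535 × 4.459 = 1.130 V
R_c is across V_p, so use P = V²/R for that branch.
P_R_c = (1.130)² / 87.1 = 0.01467 W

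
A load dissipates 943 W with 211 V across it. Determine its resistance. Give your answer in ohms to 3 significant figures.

From P = V I = I²R = V²/R, with the two given quantities we get R = V² / P.
R = (211)² / 943 = 47.21 Ω

47.2 Ω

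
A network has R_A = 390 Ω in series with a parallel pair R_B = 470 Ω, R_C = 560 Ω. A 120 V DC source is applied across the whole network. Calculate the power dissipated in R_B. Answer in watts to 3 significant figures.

First combine the parallel branches into one equivalent R_p, then R_A + R_p is a series pair.
R_p = (470×560)/(470+560) = 255.5 Ω
R_total = 390 + 255.5 = 645.5 Ω
I = V / R_total = 120 / 645.5 = 0.1859 A
Voltage across the parallel pair: V_p = I × R_p = 0.1859 × 255.5 = 47.50 V
R_B sees V_p directly, so P = V_p² / R_B.
P_R_B = (47.50)² / 470 = 4.801 W

4.80 W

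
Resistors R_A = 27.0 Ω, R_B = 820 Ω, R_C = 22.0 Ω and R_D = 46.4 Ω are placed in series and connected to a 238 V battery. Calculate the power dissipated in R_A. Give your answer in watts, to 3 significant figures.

Series elements share the same current, so find I first, then use P = I²R.
R_total = 27.0 + 820 + 22.0 + 46.4 = 915.4 Ω
I = V / R_total = 238 / 915.4 = 0.2600 A
P_R_A = I² × R_A = (0.2600)² × 27.0 = 1.825 W

1.83 W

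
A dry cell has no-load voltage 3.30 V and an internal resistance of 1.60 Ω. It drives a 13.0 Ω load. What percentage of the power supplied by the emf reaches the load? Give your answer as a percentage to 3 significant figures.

The source delivers εI, of which I²R reaches the load and I²r is lost; since I is common, η = R/(R+r).
η = R / (R + r) = 13.0 / (13.0 + 1.60) = 0.8904

89.0 %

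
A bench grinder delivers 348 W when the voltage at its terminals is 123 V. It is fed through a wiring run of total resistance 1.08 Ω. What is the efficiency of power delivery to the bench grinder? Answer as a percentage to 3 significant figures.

I = P / V = 348 / 123 = 2.829 A through the wiring run.
P_line = I² R_line = (2.829)² × 1.08 = 8.645 W
P_source = P_load + P_line = 348.0 + 8.645 = 356.6 W
η = P_load / P_source = 348.0 / 356.6 = 0.9758

97.6 %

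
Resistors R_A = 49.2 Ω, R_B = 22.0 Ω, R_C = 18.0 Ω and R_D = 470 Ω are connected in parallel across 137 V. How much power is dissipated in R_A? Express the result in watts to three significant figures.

The supply voltage appears across each parallel branch — just use P = V²/R_A.
P_R_A = V² / R_A = (137)² / 49.2 Ω = 381.5 W

381 W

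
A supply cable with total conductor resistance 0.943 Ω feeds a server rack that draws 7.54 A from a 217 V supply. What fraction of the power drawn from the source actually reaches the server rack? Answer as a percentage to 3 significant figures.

96.7 %

The supply cable carries the full 7.54 A.
P_line = I² R_line = (7.540)² × 0.943 = 53.61 W
P_source = V I = 217 × 7.540 = 1636 W; P_load = 1583 W
η = P_load / P_source = 1583 / 1636 = 0.9672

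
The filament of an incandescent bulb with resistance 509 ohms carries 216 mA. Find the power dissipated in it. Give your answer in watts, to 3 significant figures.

23.7 W

With I and R stated, P = I²R applies in one step.
P = (0.2160 A)² × 509 Ω = 23.75 W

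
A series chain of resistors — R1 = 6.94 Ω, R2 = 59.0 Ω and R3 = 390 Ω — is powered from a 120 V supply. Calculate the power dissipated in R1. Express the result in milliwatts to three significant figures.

481 mW

Since the resistors are in series they all carry the loop current I = V/R_total; the power in any one is I²R.
R_total = 6.94 + 59.0 + 390 = 455.9 Ω
I = V / R_total = 120 / 455.9 = 0.2632 A
P_R1 = I² × R1 = (0.2632)² × 6.94 = 0.4807 W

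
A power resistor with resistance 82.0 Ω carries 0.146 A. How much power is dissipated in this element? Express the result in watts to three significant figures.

1.75 W

The current through and the resistance of the element are both given; use P = I²R.
P = (0.1460 A)² × 82.0 Ω = 1.748 W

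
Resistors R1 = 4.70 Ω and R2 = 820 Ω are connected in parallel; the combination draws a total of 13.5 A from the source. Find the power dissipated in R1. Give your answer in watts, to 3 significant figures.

847 W

Only the total current is stated, so first find the parallel equivalent to get the voltage across the combination.
1/R_eq = 1/4.70 + 1/820 ⇒ R_eq = 4.673 Ω
V = I_total × R_eq = 13.50 × 4.673 = 63.09 V
P_R1 = V² / R1 = (63.09)² / 4.70 = 846.8 W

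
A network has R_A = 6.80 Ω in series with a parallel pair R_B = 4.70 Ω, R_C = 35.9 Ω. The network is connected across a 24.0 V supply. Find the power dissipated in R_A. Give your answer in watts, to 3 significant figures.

32.6 W

Reduce the parallel pair to R_p first; the network is then a simple series string.
R_p = (4.70×35.9)/(4.70+35.9) = 4.156 Ω
R_total = 6.80 + 4.156 = 10.96 Ω
I = V / R_total = 24.0 / 10.96 = 2.191 A
The full supply current passes through R_A: P = I²R.
P_R_A = (2.191)² × 6.80 = 32.63 W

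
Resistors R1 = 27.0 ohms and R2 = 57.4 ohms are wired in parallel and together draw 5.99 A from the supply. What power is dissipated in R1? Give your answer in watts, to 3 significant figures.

448 W

Only the total current is stated, so first find the parallel equivalent to get the voltage across the combination.
1/R_eq = 1/27.0 + 1/57.4 ⇒ R_eq = 18.36 Ω
V = I_total × R_eq = 5.990 × 18.36 = 110.0 V
P_R1 = V² / R1 = (110.0)² / 27.0 = 448.1 W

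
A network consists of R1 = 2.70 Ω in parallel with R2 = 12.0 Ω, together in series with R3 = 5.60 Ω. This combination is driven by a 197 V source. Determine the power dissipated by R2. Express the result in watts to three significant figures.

First find R_p for the parallel pair, then treat R_p + R3 as a series loop.
R_p = (2.70×12.0)/(2.70+12.0) = 2.204 Ω
R_total = R_p + 5.60 = 2.204 + 5.60 = 7.804 Ω
I = V / R_total = 197 / 7.804 = 25.24 A
Voltage across the parallel pair: V_p = I × R_p = 25.24 × 2.204 = 55.64 V
R2 has V_p across it, so P = V_p²/R2.
P_R2 = (55.64)² / 12.0 = 258.0 W

258 W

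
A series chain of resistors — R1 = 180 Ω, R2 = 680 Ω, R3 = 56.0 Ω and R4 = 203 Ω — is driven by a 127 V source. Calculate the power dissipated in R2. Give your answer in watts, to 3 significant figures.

8.76 W

Series elements share the same current, so find I first, then use P = I²R.
R_total = 180 + 680 + 56.0 + 203 = 1119 Ω
I = V / R_total = 127 / 1119 = 0.1135 A
P_R2 = I² × R2 = (0.1135)² × 680 = 8.759 W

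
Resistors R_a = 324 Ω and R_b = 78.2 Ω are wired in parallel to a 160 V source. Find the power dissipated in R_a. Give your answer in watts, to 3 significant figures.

Each parallel branch sees the full supply voltage, so P = V²/R applies directly to the target branch.
P_R_a = V² / R_a = (160)² / 324 Ω = 79.01 W

79.0 W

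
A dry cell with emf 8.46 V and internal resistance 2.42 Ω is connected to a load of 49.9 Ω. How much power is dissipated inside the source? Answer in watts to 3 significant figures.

r is in series with the load, so it carries the full circuit current — the loss in it is I²r.
I = ε / (r + R) = 8.46 / (2.42 + 49.9) = 0.1617 A
P_int = I² r = (0.1617)² × 2.42 = 0.06327 W

0.0633 W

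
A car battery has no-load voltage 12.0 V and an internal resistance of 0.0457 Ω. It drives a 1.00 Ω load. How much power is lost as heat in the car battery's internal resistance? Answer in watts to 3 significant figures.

6.02 W

r is in series with the load, so it carries the full circuit current — the loss in it is I²r.
I = ε / (r + R) = 12.0 / (0.0457 + 1.00) = 11.48 A
P_int = I² r = (11.48)² × 0.0457 = 6.018 W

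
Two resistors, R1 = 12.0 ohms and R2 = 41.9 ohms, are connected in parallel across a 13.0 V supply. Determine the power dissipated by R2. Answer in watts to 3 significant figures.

4.03 W

Each parallel branch sees the full supply voltage, so P = V²/R applies directly to the target branch.
P_R2 = V² / R2 = (13.0)² / 41.9 Ω = 4.033 W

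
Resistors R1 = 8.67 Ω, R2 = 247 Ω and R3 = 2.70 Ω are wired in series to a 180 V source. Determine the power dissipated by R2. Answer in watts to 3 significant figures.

The current is common to all series resistors; compute it, then apply P = I²R for the target.
R_total = 8.67 + 247 + 2.70 = 258.4 Ω
I = V / R_total = 180 / 258.4 = 0.6967 A
P_R2 = I² × R2 = (0.6967)² × 247 = 119.9 W

120 W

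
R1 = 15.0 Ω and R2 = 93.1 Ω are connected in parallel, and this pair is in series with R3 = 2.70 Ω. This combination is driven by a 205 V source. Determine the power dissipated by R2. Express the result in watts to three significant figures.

Collapse the R1‖R2 pair into one equivalent R_p; then R_p and R3 form a series string.
R_p = (15.0×93.1)/(15.0+93.1) = 12.92 Ω
R_total = R_p + 2.70 = 12.92 + 2.70 = 15.62 Ω
I = V / R_total = 205 / 15.62 = 13.13 A
Voltage across the parallel pair: V_p = I × R_p = 13.13 × 12.92 = 169.6 V
Use P = V²/R for R2 with V = V_p.
P_R2 = (169.6)² / 93.1 = 308.8 W

309 W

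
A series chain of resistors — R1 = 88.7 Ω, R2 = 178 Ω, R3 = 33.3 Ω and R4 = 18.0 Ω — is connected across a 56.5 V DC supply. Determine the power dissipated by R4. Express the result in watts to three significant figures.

The current is common to all series resistors; compute it, then apply P = I²R for the target.
R_total = 88.7 + 178 + 33.3 + 18.0 = 318.0 Ω
I = V / R_total = 56.5 / 318.0 = 0.1777 A
P_R4 = I² × R4 = (0.1777)² × 18.0 = 0.5682 W

0.568 W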